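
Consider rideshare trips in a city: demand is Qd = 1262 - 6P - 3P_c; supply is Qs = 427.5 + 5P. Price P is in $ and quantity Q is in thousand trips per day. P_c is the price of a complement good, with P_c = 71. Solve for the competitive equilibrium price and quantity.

With P_c = 71, demand is Qd = 1049 - 6P.
The market clears where 1049 - 6P = 427.5 + 5P. Rearranging, 11P = 621.5, hence P* = 56.5.
Plugging P* into demand: Q* = 1049 - 6(56.5) = 710.

P* = 56.5, Q* = 710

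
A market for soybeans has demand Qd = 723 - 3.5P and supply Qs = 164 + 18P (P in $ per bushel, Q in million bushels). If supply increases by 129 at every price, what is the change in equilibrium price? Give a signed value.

ΔP = -6

At equilibrium Qd = Qs, so 723 - 3.5P = 164 + 18P; collecting terms, 559 = 21.5P and P* = 26.
Then Q* = 723 - 3.5(26) = 632.
After the shift, supply is Qs = 293 + 18P.
The new intersection has 430 = 21.5P, i.e. P = 20, Q = 653.
ΔP = 20 - 26 = -6.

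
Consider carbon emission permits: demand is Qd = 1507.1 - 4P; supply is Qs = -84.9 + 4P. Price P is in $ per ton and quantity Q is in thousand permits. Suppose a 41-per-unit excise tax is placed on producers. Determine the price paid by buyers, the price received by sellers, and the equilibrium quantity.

P_b = 219.5, P_s = 178.5, Q = 629.1

Producers keep P_s = P_b - 41 per unit, so supply in terms of the buyer price is Qs = -248.9 + 4P_b.
Market clearing requires 1507.1 - 4P_b = -248.9 + 4P_b; hence 1756 = 8P_b and P_b = 219.5.
Then P_s = 219.5 - 41 = 178.5 and Q = 1507.1 - 4(219.5) = 629.1.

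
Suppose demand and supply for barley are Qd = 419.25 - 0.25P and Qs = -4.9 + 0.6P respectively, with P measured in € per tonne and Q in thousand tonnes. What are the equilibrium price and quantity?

P* = 499, Q* = 294.5

Equating demand and supply, 419.25 - 0.25P = -4.9 + 0.6P gives 0.85P = 424.15, so P* = 499.
From the demand curve, Q* = 419.25 - 0.25(499) = 294.5.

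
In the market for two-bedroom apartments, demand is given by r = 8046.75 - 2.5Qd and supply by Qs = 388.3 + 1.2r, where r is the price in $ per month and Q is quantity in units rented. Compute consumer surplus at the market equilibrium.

Consumer surplus = 7882029.0125

In direct form, Qd = 3218.7 - 0.4r.
Set Qd = Qs: 3218.7 - 0.4r = 388.3 + 1.2r, so 2830.4 = 1.6r and r* = 1769.
Substitute back: Q* = 3218.7 - 0.4(1769) = 2511.1.
Demand choke price (Qd = 0): r = 3218.7/0.4 = 8046.75. Consumer surplus = ½ × (8046.75 - 1769) × 2511.1 = 7882029.0125.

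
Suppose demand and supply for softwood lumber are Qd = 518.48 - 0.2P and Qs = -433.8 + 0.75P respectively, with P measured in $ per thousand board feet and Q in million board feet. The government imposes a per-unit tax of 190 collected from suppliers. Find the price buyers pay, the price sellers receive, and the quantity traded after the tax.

With a tax of 190 on suppliers, they supply based on the net price P_s = P_b - 190, so Qs = -576.3 + 0.75P_b.
Equate demand and the shifted supply: 518.48 - 0.2P_b = -576.3 + 0.75P_b, giving 0.95P_b = 1094.78, so P_b = 1152.4.
Then P_s = 1152.4 - 190 = 962.4 and Q = 518.48 - 0.2(1152.4) = 288.

P_b = 1152.4, P_s = 962.4, Q = 288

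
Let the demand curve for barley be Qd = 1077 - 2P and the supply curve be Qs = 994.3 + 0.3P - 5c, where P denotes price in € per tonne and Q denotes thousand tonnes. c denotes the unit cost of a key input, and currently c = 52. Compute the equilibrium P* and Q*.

With c = 52, supply is Qs = 734.3 + 0.3P.
The market clears where 1077 - 2P = 734.3 + 0.3P. Rearranging, 2.3P = 342.7, hence P* = 149.
Then Q* = 1077 - 2(149) = 779.

P* = 149, Q* = 779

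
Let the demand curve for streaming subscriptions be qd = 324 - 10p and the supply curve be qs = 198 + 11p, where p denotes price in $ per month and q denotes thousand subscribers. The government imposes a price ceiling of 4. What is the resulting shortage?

At p = 4: qd = 284 and qs = 242.
Shortage = qd - qs = 284 - 242 = 42.

Shortage = 42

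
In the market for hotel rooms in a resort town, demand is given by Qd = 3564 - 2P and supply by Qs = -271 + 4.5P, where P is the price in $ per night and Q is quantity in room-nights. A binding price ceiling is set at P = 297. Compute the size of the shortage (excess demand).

At P = 297: Qd = 2970 and Qs = 1065.5.
Shortage = Qd - Qs = 2970 - 1065.5 = 1904.5.

Shortage = 1904.5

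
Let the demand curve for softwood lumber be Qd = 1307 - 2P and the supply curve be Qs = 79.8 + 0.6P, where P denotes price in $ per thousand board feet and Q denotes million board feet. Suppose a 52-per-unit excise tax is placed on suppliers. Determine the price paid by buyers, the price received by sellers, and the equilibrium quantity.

With a tax of 52 on suppliers, they supply based on the net price P_s = P_b - 52, so Qs = 48.6 + 0.6P_b.
Equate demand and the shifted supply: 1307 - 2P_b = 48.6 + 0.6P_b, giving 2.6P_b = 1258.4, so P_b = 484.
Then P_s = 484 - 52 = 432 and Q = 1307 - 2(484) = 339.

P_b = 484, P_s = 432, Q = 339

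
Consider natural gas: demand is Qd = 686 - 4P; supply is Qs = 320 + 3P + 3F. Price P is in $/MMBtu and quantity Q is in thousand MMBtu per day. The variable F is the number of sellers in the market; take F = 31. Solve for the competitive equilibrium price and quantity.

P* = 39, Q* = 530

With F = 31, supply is Qs = 413 + 3P.
Set Qd = Qs: 686 - 4P = 413 + 3P, so 273 = 7P and P* = 39.
From the demand curve, Q* = 686 - 4(39) = 530.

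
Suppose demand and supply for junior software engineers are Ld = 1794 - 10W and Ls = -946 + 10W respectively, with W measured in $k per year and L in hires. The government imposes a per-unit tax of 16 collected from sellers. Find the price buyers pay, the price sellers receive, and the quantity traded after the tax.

W_b = 145, W_s = 129, L = 344

The tax drives a wedge W_b - W_s = 16. Substituting W_s = W_b - 16 into supply: Ls = -1106 + 10W_b.
Set Ld = Ls: 1794 - 10W_b = -1106 + 10W_b, so 2900 = 20W_b and W_b = 145.
So W_s = 129 and the quantity traded is L = 1794 - 10(145) = 344.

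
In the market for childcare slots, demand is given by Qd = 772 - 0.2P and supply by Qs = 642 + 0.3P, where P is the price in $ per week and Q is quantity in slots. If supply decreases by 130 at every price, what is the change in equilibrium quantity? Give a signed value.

The market clears where 772 - 0.2P = 642 + 0.3P. Rearranging, 0.5P = 130, hence P* = 260.
Plugging P* into demand: Q* = 772 - 0.2(260) = 720.
After the shift, supply is Qs = 512 + 0.3P.
The new intersection has 260 = 0.5P, i.e. P = 520, Q = 668.
ΔQ = 668 - 720 = -52.

ΔQ = -52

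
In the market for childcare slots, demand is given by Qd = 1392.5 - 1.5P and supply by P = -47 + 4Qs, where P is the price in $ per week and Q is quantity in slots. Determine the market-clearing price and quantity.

In direct form, Qs = 11.75 + 0.25P.
Set Qd = Qs: 1392.5 - 1.5P = 11.75 + 0.25P, so 1380.75 = 1.75P and P* = 789.
From the demand curve, Q* = 1392.5 - 1.5(789) = 209.

P* = 789, Q* = 209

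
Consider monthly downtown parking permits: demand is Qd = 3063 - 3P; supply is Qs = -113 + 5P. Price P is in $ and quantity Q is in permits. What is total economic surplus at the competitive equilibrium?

Total surplus = 934502.4

Equating demand and supply, 3063 - 3P = -113 + 5P gives 8P = 3176, so P* = 397.
Then Q* = 3063 - 3(397) = 1872.
Demand choke price = 1021; supply choke price = 22.6. CS = ½(1021 - 397)(1872) = 584064; PS = ½(397 - 22.6)(1872) = 350438.4. Total surplus = 934502.4.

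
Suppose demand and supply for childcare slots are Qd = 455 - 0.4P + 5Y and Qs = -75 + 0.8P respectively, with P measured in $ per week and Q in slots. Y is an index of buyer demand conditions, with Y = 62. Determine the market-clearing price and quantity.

With Y = 62, demand is Qd = 765 - 0.4P.
The market clears where 765 - 0.4P = -75 + 0.8P. Rearranging, 1.2P = 840, hence P* = 700.
Plugging P* into demand: Q* = 765 - 0.4(700) = 485.

P* = 700, Q* = 485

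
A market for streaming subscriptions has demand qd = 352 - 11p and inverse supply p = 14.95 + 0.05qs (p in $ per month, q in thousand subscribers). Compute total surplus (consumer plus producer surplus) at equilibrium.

Total surplus = 1031.525

In direct form, qs = -299 + 20p.
The market clears where 352 - 11p = -299 + 20p. Rearranging, 31p = 651, hence p* = 21.
Then q* = 352 - 11(21) = 121.
Demand choke price = 32; supply choke price = 14.95. CS = ½(32 - 21)(121) = 665.5; PS = ½(21 - 14.95)(121) = 366.025. Total surplus = 1031.525.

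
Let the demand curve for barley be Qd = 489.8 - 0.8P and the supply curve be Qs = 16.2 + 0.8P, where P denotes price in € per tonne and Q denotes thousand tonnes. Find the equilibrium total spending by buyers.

Equating demand and supply, 489.8 - 0.8P = 16.2 + 0.8P gives 1.6P = 473.6, so P* = 296.
From the demand curve, Q* = 489.8 - 0.8(296) = 253.
Total spending by buyers = P* × Q* = 296 × 253 = 74888.

Total spending by buyers = 74888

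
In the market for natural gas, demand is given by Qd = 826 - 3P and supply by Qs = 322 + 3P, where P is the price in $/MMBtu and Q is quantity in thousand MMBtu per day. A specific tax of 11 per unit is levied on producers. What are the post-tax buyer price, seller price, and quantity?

P_b = 89.5, P_s = 78.5, Q = 557.5

The tax drives a wedge P_b - P_s = 11. Substituting P_s = P_b - 11 into supply: Qs = 289 + 3P_b.
Set Qd = Qs: 826 - 3P_b = 289 + 3P_b, so 537 = 6P_b and P_b = 89.5.
So P_s = 78.5 and the quantity traded is Q = 826 - 3(89.5) = 557.5.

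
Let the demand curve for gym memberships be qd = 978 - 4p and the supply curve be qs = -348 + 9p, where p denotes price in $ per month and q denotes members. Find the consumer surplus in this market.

Consumer surplus = 40612.5

The market clears where 978 - 4p = -348 + 9p. Rearranging, 13p = 1326, hence p* = 102.
Plugging p* into demand: q* = 978 - 4(102) = 570.
Demand choke price (qd = 0): p = 978/4 = 244.5. Consumer surplus = ½ × (244.5 - 102) × 570 = 40612.5.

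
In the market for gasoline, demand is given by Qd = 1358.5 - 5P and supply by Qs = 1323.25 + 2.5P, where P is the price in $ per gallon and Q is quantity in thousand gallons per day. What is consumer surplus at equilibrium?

Consumer surplus = 178222.5

Equating demand and supply, 1358.5 - 5P = 1323.25 + 2.5P gives 7.5P = 35.25, so P* = 4.7.
Plugging P* into demand: Q* = 1358.5 - 5(4.7) = 1335.
Demand choke price (Qd = 0): P = 1358.5/5 = 271.7. Consumer surplus = ½ × (271.7 - 4.7) × 1335 = 178222.5.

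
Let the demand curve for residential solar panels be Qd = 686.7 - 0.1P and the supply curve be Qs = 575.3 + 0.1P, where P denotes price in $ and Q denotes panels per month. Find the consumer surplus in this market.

Consumer surplus = 1990805

Equating demand and supply, 686.7 - 0.1P = 575.3 + 0.1P gives 0.2P = 111.4, so P* = 557.
From the demand curve, Q* = 686.7 - 0.1(557) = 631.
Demand choke price (Qd = 0): P = 686.7/0.1 = 6867. Consumer surplus = ½ × (6867 - 557) × 631 = 1990805.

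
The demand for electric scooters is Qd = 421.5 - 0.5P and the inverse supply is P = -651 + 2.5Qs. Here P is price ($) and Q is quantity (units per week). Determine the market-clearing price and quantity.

Solving each curve for Q: Qs = 260.4 + 0.4P.
The market clears where 421.5 - 0.5P = 260.4 + 0.4P. Rearranging, 0.9P = 161.1, hence P* = 179.
From the demand curve, Q* = 421.5 - 0.5(179) = 332.

P* = 179, Q* = 332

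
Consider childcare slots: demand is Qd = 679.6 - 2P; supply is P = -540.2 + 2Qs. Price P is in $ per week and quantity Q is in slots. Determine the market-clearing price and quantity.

In direct form, Qs = 270.1 + 0.5P.
Equating demand and supply, 679.6 - 2P = 270.1 + 0.5P gives 2.5P = 409.5, so P* = 163.8.
Plugging P* into demand: Q* = 679.6 - 2(163.8) = 352.

P* = 163.8, Q* = 352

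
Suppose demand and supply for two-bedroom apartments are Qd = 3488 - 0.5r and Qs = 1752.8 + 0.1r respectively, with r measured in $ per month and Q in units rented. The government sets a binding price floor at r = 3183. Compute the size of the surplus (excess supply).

With r fixed at 3183, quantity demanded is 1896.5 and quantity supplied is 2071.1.
Surplus = Qs - Qd = 2071.1 - 1896.5 = 174.6.

Surplus = 174.6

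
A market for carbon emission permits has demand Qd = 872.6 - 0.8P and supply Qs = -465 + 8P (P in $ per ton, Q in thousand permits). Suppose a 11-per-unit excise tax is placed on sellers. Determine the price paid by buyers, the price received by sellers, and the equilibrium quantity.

P_b = 162, P_s = 151, Q = 743

The tax drives a wedge P_b - P_s = 11. Substituting P_s = P_b - 11 into supply: Qs = -553 + 8P_b.
Equate demand and the shifted supply: 872.6 - 0.8P_b = -553 + 8P_b, giving 8.8P_b = 1425.6, so P_b = 162.
Then P_s = 162 - 11 = 151 and Q = 872.6 - 0.8(162) = 743.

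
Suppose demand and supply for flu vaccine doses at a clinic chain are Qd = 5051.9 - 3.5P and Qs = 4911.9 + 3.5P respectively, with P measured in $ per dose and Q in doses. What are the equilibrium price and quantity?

Set Qd = Qs: 5051.9 - 3.5P = 4911.9 + 3.5P, so 140 = 7P and P* = 20.
Substitute back: Q* = 5051.9 - 3.5(20) = 4981.9.

P* = 20, Q* = 4981.9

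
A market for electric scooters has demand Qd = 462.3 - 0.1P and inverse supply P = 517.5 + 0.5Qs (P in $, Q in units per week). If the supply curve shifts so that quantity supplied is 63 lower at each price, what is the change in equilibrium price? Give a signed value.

ΔP = 30

In direct form, Qs = -1035 + 2P.
Equating demand and supply, 462.3 - 0.1P = -1035 + 2P gives 2.1P = 1497.3, so P* = 713.
Plugging P* into demand: Q* = 462.3 - 0.1(713) = 391.
After the shift, supply is Qs = -1098 + 2P.
New equilibrium: 1560.3 = 2.1P, so P = 743 and Q = 388.
ΔP = 743 - 713 = 30.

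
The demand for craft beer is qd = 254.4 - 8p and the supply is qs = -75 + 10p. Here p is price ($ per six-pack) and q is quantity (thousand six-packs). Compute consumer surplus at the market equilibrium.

Consumer surplus = 729

At equilibrium qd = qs, so 254.4 - 8p = -75 + 10p; collecting terms, 329.4 = 18p and p* = 18.3.
Plugging p* into demand: q* = 254.4 - 8(18.3) = 108.
Demand choke price (qd = 0): p = 254.4/8 = 31.8. Consumer surplus = ½ × (31.8 - 18.3) × 108 = 729.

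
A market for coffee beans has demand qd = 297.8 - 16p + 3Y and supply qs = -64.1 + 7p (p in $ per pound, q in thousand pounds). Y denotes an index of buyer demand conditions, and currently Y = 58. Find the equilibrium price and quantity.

With Y = 58, demand is qd = 471.8 - 16p.
Equating demand and supply, 471.8 - 16p = -64.1 + 7p gives 23p = 535.9, so p* = 23.3.
Then q* = 471.8 - 16(23.3) = 99.

p* = 23.3, q* = 99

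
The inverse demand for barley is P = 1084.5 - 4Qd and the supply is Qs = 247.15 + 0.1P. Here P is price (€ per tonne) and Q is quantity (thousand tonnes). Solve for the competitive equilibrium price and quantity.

P* = 68.5, Q* = 254

Rewriting in direct form: Qd = 271.125 - 0.25P.
Set Qd = Qs: 271.125 - 0.25P = 247.15 + 0.1P, so 23.975 = 0.35P and P* = 68.5.
Substitute back: Q* = 271.125 - 0.25(68.5) = 254.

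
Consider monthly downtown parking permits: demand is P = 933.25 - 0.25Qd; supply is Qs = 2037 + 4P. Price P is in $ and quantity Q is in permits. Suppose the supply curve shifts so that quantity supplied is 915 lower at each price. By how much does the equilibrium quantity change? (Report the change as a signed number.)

ΔQ = -457.5

In direct form, Qd = 3733 - 4P.
Set Qd = Qs: 3733 - 4P = 2037 + 4P, so 1696 = 8P and P* = 212.
Then Q* = 3733 - 4(212) = 2885.
After the shift, supply is Qs = 1122 + 4P.
The new intersection has 2611 = 8P, i.e. P = 326.375, Q = 2427.5.
ΔQ = 2427.5 - 2885 = -457.5.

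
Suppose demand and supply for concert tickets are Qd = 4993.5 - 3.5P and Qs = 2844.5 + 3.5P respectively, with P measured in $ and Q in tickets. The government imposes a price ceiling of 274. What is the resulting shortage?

At P = 274: Qd = 4034.5 and Qs = 3803.5.
Shortage = Qd - Qs = 4034.5 - 3803.5 = 231.

Shortage = 231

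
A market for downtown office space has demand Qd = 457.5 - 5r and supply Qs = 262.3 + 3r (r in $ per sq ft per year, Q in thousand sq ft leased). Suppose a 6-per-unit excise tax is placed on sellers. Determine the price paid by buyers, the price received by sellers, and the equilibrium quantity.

r_b = 26.65, r_s = 20.65, Q = 324.25

With a tax of 6 on sellers, they supply based on the net price r_s = r_b - 6, so Qs = 244.3 + 3r_b.
Equate demand and the shifted supply: 457.5 - 5r_b = 244.3 + 3r_b, giving 8r_b = 213.2, so r_b = 26.65.
So r_s = 20.65 and the quantity traded is Q = 457.5 - 5(26.65) = 324.25.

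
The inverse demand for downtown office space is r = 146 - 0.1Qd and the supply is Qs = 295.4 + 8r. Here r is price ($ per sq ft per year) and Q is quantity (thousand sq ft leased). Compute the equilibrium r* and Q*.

r* = 64.7, Q* = 813

Inverting to quantity form: Qd = 1460 - 10r.
Equating demand and supply, 1460 - 10r = 295.4 + 8r gives 18r = 1164.6, so r* = 64.7.
Plugging r* into demand: Q* = 1460 - 10(64.7) = 813.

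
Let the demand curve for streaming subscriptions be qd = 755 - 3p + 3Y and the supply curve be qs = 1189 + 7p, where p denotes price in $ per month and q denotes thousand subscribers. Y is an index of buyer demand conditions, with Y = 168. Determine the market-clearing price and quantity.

p* = 7, q* = 1238

With Y = 168, demand is qd = 1259 - 3p.
At equilibrium qd = qs, so 1259 - 3p = 1189 + 7p; collecting terms, 70 = 10p and p* = 7.
Substitute back: q* = 1259 - 3(7) = 1238.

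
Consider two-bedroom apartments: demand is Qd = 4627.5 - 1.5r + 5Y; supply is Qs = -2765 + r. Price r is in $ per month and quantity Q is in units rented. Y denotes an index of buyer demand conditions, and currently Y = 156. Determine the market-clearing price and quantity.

r* = 3269, Q* = 504

With Y = 156, demand is Qd = 5407.5 - 1.5r.
The market clears where 5407.5 - 1.5r = -2765 + r. Rearranging, 2.5r = 8172.5, hence r* = 3269.
From the demand curve, Q* = 5407.5 - 1.5(3269) = 504.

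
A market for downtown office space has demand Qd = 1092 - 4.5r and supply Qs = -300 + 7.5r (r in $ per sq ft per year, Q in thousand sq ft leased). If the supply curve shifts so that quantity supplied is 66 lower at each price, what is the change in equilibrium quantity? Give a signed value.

At equilibrium Qd = Qs, so 1092 - 4.5r = -300 + 7.5r; collecting terms, 1392 = 12r and r* = 116.
Substitute back: Q* = 1092 - 4.5(116) = 570.
After the shift, supply is Qs = -366 + 7.5r.
Re-solving, 12r = 1458 gives r = 121.5 and Q = 545.25.
ΔQ = 545.25 - 570 = -24.75.

ΔQ = -24.75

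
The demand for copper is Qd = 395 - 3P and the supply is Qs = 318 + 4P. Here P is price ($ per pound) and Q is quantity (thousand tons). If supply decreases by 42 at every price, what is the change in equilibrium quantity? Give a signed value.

ΔQ = -18

The market clears where 395 - 3P = 318 + 4P. Rearranging, 7P = 77, hence P* = 11.
Then Q* = 395 - 3(11) = 362.
After the shift, supply is Qs = 276 + 4P.
New equilibrium: 119 = 7P, so P = 17 and Q = 344.
ΔQ = 344 - 362 = -18.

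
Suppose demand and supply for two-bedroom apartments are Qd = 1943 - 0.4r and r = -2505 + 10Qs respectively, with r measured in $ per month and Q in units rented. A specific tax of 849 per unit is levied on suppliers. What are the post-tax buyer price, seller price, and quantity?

Rewriting in direct form: Qs = 250.5 + 0.1r.
The tax drives a wedge r_b - r_s = 849. Substituting r_s = r_b - 849 into supply: Qs = 165.6 + 0.1r_b.
Equate demand and the shifted supply: 1943 - 0.4r_b = 165.6 + 0.1r_b, giving 0.5r_b = 1777.4, so r_b = 3554.8.
Then r_s = 3554.8 - 849 = 2705.8 and Q = 1943 - 0.4(3554.8) = 521.08.

r_b = 3554.8, r_s = 2705.8, Q = 521.08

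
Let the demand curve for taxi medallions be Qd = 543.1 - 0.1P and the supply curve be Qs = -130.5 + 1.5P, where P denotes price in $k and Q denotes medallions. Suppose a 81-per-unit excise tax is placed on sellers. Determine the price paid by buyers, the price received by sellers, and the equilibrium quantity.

Sellers keep P_s = P_b - 81 per unit, so supply in terms of the buyer price is Qs = -252 + 1.5P_b.
Set Qd = Qs: 543.1 - 0.1P_b = -252 + 1.5P_b, so 795.1 = 1.6P_b and P_b = 496.9375.
So P_s = 415.9375 and the quantity traded is Q = 543.1 - 0.1(496.9375) = 493.40625.

P_b = 496.9375, P_s = 415.9375, Q = 493.40625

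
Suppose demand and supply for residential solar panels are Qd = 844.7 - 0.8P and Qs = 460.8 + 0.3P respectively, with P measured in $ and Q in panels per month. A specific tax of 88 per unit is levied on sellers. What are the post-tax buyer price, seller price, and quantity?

P_b = 373, P_s = 285, Q = 546.3

With a tax of 88 on sellers, they supply based on the net price P_s = P_b - 88, so Qs = 434.4 + 0.3P_b.
Market clearing requires 844.7 - 0.8P_b = 434.4 + 0.3P_b; hence 410.3 = 1.1P_b and P_b = 373.
Then P_s = 373 - 88 = 285 and Q = 844.7 - 0.8(373) = 546.3.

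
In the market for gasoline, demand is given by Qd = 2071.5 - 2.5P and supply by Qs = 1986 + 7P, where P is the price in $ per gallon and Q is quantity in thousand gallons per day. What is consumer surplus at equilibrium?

Set Qd = Qs: 2071.5 - 2.5P = 1986 + 7P, so 85.5 = 9.5P and P* = 9.
Then Q* = 2071.5 - 2.5(9) = 2049.
Demand choke price (Qd = 0): P = 2071.5/2.5 = 828.6. Consumer surplus = ½ × (828.6 - 9) × 2049 = 839680.2.

Consumer surplus = 839680.2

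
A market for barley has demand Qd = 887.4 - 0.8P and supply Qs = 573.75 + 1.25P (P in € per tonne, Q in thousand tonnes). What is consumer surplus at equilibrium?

The market clears where 887.4 - 0.8P = 573.75 + 1.25P. Rearranging, 2.05P = 313.65, hence P* = 153.
Substitute back: Q* = 887.4 - 0.8(153) = 765.
Demand choke price (Qd = 0): P = 887.4/0.8 = 1109.25. Consumer surplus = ½ × (1109.25 - 153) × 765 = 365765.625.

Consumer surplus = 365765.625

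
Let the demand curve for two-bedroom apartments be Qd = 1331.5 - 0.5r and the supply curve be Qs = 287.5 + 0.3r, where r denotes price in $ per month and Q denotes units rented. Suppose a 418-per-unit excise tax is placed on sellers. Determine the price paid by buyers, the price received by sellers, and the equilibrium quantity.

With a tax of 418 on sellers, they supply based on the net price r_s = r_b - 418, so Qs = 162.1 + 0.3r_b.
Set Qd = Qs: 1331.5 - 0.5r_b = 162.1 + 0.3r_b, so 1169.4 = 0.8r_b and r_b = 1461.75.
Then r_s = 1461.75 - 418 = 1043.75 and Q = 1331.5 - 0.5(1461.75) = 600.625.

r_b = 1461.75, r_s = 1043.75, Q = 600.625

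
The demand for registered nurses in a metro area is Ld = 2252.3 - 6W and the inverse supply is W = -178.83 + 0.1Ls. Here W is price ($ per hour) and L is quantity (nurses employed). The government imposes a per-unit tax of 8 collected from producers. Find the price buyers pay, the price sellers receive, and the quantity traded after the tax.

Inverting to quantity form: Ls = 1788.3 + 10W.
With a tax of 8 on producers, they supply based on the net price W_s = W_b - 8, so Ls = 1708.3 + 10W_b.
Market clearing requires 2252.3 - 6W_b = 1708.3 + 10W_b; hence 544 = 16W_b and W_b = 34.
So W_s = 26 and the quantity traded is L = 2252.3 - 6(34) = 2048.3.

W_b = 34, W_s = 26, L = 2048.3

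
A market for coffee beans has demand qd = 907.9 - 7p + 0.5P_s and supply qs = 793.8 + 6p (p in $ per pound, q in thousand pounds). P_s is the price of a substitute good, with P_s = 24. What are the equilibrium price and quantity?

p* = 9.7, q* = 852

With P_s = 24, demand is qd = 919.9 - 7p.
The market clears where 919.9 - 7p = 793.8 + 6p. Rearranging, 13p = 126.1, hence p* = 9.7.
Substitute back: q* = 919.9 - 7(9.7) = 852.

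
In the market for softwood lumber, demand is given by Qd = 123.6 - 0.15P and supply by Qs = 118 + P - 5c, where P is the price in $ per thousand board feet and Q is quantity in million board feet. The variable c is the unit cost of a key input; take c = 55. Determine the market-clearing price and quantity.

With c = 55, supply is Qs = -157 + P.
Equating demand and supply, 123.6 - 0.15P = -157 + P gives 1.15P = 280.6, so P* = 244.
Then Q* = 123.6 - 0.15(244) = 87.

P* = 244, Q* = 87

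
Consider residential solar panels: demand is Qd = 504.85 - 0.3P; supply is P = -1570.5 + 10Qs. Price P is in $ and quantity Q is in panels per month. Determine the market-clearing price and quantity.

P* = 869.5, Q* = 244

Rewriting in direct form: Qs = 157.05 + 0.1P.
At equilibrium Qd = Qs, so 504.85 - 0.3P = 157.05 + 0.1P; collecting terms, 347.8 = 0.4P and P* = 869.5.
From the demand curve, Q* = 504.85 - 0.3(869.5) = 244.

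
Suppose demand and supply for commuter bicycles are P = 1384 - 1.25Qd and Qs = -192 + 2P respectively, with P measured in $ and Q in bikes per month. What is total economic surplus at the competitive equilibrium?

Total surplus = 473984

Inverting to quantity form: Qd = 1107.2 - 0.8P.
The market clears where 1107.2 - 0.8P = -192 + 2P. Rearranging, 2.8P = 1299.2, hence P* = 464.
From the demand curve, Q* = 1107.2 - 0.8(464) = 736.
Demand choke price = 1384; supply choke price = 96. CS = ½(1384 - 464)(736) = 338560; PS = ½(464 - 96)(736) = 135424. Total surplus = 473984.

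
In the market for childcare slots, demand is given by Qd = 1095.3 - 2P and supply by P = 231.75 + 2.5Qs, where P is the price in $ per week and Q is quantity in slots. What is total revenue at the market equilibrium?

Total revenue = 52123.5

Inverting to quantity form: Qs = -92.7 + 0.4P.
At equilibrium Qd = Qs, so 1095.3 - 2P = -92.7 + 0.4P; collecting terms, 1188 = 2.4P and P* = 495.
Plugging P* into demand: Q* = 1095.3 - 2(495) = 105.3.
Total revenue = P* × Q* = 495 × 105.3 = 52123.5.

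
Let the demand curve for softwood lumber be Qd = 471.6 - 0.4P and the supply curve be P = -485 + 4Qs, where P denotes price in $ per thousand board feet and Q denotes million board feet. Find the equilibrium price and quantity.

Solving each curve for Q: Qs = 121.25 + 0.25P.
The market clears where 471.6 - 0.4P = 121.25 + 0.25P. Rearranging, 0.65P = 350.35, hence P* = 539.
Then Q* = 471.6 - 0.4(539) = 256.

P* = 539, Q* = 256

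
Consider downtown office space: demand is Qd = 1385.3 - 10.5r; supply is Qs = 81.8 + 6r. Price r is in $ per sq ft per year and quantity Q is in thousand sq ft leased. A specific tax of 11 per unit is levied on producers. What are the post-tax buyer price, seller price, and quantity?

r_b = 83, r_s = 72, Q = 513.8

With a tax of 11 on producers, they supply based on the net price r_s = r_b - 11, so Qs = 15.8 + 6r_b.
Market clearing requires 1385.3 - 10.5r_b = 15.8 + 6r_b; hence 1369.5 = 16.5r_b and r_b = 83.
So r_s = 72 and the quantity traded is Q = 1385.3 - 10.5(83) = 513.8.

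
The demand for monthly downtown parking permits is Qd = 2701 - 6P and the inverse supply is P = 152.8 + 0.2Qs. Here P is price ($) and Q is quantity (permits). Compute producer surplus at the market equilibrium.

Producer surplus = 65772.1

Solving each curve for Q: Qs = -764 + 5P.
Set Qd = Qs: 2701 - 6P = -764 + 5P, so 3465 = 11P and P* = 315.
From the demand curve, Q* = 2701 - 6(315) = 811.
Supply choke price (Qs = 0): P = 152.8. Producer surplus = ½ × (315 - 152.8) × 811 = 65772.1.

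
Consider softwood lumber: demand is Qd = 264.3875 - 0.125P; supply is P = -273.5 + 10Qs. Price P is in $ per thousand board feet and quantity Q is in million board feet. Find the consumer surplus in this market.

Rewriting in direct form: Qs = 27.35 + 0.1P.
Equating demand and supply, 264.3875 - 0.125P = 27.35 + 0.1P gives 0.225P = 237.0375, so P* = 1053.5.
From the demand curve, Q* = 264.3875 - 0.125(1053.5) = 132.7.
Demand choke price (Qd = 0): P = 264.3875/0.125 = 2115.1. Consumer surplus = ½ × (2115.1 - 1053.5) × 132.7 = 70437.16.

Consumer surplus = 70437.16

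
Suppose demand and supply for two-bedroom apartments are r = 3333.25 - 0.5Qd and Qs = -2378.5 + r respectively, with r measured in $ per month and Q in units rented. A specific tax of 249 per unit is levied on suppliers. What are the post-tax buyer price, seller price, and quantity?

r_b = 3098, r_s = 2849, Q = 470.5

Solving each curve for Q: Qd = 6666.5 - 2r.
The tax drives a wedge r_b - r_s = 249. Substituting r_s = r_b - 249 into supply: Qs = -2627.5 + r_b.
Market clearing requires 6666.5 - 2r_b = -2627.5 + r_b; hence 9294 = 3r_b and r_b = 3098.
So r_s = 2849 and the quantity traded is Q = 6666.5 - 2(3098) = 470.5.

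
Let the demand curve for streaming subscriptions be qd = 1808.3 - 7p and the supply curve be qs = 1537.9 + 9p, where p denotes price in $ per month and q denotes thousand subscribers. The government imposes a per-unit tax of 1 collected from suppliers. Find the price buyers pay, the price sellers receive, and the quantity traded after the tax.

p_b = 17.4625, p_s = 16.4625, q = 1686.0625

Suppliers keep p_s = p_b - 1 per unit, so supply in terms of the buyer price is qs = 1528.9 + 9p_b.
Equate demand and the shifted supply: 1808.3 - 7p_b = 1528.9 + 9p_b, giving 16p_b = 279.4, so p_b = 17.4625.
So p_s = 16.4625 and the quantity traded is q = 1808.3 - 7(17.4625) = 1686.0625.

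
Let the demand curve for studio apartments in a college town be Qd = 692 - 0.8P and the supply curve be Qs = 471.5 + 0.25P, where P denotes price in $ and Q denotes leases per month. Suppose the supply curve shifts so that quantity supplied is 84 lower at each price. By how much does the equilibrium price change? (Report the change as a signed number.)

ΔP = 80

Equating demand and supply, 692 - 0.8P = 471.5 + 0.25P gives 1.05P = 220.5, so P* = 210.
Then Q* = 692 - 0.8(210) = 524.
After the shift, supply is Qs = 387.5 + 0.25P.
Re-solving, 1.05P = 304.5 gives P = 290 and Q = 460.
ΔP = 290 - 210 = 80.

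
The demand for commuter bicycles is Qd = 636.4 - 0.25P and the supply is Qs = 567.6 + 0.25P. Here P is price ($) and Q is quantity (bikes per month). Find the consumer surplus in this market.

Equating demand and supply, 636.4 - 0.25P = 567.6 + 0.25P gives 0.5P = 68.8, so P* = 137.6.
Then Q* = 636.4 - 0.25(137.6) = 602.
Demand choke price (Qd = 0): P = 636.4/0.25 = 2545.6. Consumer surplus = ½ × (2545.6 - 137.6) × 602 = 724808.

Consumer surplus = 724808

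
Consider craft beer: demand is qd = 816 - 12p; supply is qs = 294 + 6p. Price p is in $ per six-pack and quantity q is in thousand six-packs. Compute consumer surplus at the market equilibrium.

Set qd = qs: 816 - 12p = 294 + 6p, so 522 = 18p and p* = 29.
Then q* = 816 - 12(29) = 468.
Demand choke price (qd = 0): p = 816/12 = 68. Consumer surplus = ½ × (68 - 29) × 468 = 9126.

Consumer surplus = 9126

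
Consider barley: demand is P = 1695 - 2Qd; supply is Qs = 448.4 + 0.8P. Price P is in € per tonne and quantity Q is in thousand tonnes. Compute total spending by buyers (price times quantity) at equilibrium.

Solving each curve for Q: Qd = 847.5 - 0.5P.
Equating demand and supply, 847.5 - 0.5P = 448.4 + 0.8P gives 1.3P = 399.1, so P* = 307.
Plugging P* into demand: Q* = 847.5 - 0.5(307) = 694.
Total spending by buyers = P* × Q* = 307 × 694 = 213058.

Total spending by buyers = 213058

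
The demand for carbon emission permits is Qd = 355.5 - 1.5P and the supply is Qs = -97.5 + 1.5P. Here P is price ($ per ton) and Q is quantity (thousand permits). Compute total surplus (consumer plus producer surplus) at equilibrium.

Total surplus = 11094

Set Qd = Qs: 355.5 - 1.5P = -97.5 + 1.5P, so 453 = 3P and P* = 151.
Substitute back: Q* = 355.5 - 1.5(151) = 129.
Demand choke price = 237; supply choke price = 65. CS = ½(237 - 151)(129) = 5547; PS = ½(151 - 65)(129) = 5547. Total surplus = 11094.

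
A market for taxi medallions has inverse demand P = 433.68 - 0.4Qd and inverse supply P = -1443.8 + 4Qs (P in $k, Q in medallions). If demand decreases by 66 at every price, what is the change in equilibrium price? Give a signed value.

In direct form, Qd = 1084.2 - 2.5P and Qs = 360.95 + 0.25P.
Set Qd = Qs: 1084.2 - 2.5P = 360.95 + 0.25P, so 723.25 = 2.75P and P* = 263.
Plugging P* into demand: Q* = 1084.2 - 2.5(263) = 426.7.
After the shift, demand is Qd = 1018.2 - 2.5P.
The new intersection has 657.25 = 2.75P, i.e. P = 239, Q = 420.7.
ΔP = 239 - 263 = -24.

ΔP = -24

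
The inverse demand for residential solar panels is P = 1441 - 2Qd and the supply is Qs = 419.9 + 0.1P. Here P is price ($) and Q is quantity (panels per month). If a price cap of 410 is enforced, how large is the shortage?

Rewriting in direct form: Qd = 720.5 - 0.5P.
With P fixed at 410, quantity demanded is 515.5 and quantity supplied is 460.9.
Shortage = Qd - Qs = 515.5 - 460.9 = 54.6.

Shortage = 54.6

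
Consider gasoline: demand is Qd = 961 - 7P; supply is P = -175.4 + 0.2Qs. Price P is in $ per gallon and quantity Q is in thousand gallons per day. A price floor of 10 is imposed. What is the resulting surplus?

Surplus = 36

Rewriting in direct form: Qs = 877 + 5P.
With P fixed at 10, quantity demanded is 891 and quantity supplied is 927.
Surplus = Qs - Qd = 927 - 891 = 36.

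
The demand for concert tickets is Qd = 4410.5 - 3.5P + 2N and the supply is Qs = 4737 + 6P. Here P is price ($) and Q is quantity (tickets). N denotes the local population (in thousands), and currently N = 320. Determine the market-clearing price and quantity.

With N = 320, demand is Qd = 5050.5 - 3.5P.
Equating demand and supply, 5050.5 - 3.5P = 4737 + 6P gives 9.5P = 313.5, so P* = 33.
Then Q* = 5050.5 - 3.5(33) = 4935.

P* = 33, Q* = 4935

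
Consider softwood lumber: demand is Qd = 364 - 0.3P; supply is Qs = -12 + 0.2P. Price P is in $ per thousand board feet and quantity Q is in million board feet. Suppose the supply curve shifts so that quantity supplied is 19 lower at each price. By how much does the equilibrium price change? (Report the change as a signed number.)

Equating demand and supply, 364 - 0.3P = -12 + 0.2P gives 0.5P = 376, so P* = 752.
Then Q* = 364 - 0.3(752) = 138.4.
After the shift, supply is Qs = -31 + 0.2P.
The new intersection has 395 = 0.5P, i.e. P = 790, Q = 127.
ΔP = 790 - 752 = 38.

ΔP = 38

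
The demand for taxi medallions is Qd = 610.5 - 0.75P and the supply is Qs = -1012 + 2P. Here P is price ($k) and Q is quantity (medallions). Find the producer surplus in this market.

Set Qd = Qs: 610.5 - 0.75P = -1012 + 2P, so 1622.5 = 2.75P and P* = 590.
Substitute back: Q* = 610.5 - 0.75(590) = 168.
Supply choke price (Qs = 0): P = 506. Producer surplus = ½ × (590 - 506) × 168 = 7056.

Producer surplus = 7056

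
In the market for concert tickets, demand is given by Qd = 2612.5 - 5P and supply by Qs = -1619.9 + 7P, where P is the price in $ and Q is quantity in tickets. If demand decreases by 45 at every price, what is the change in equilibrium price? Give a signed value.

ΔP = -3.75

At equilibrium Qd = Qs, so 2612.5 - 5P = -1619.9 + 7P; collecting terms, 4232.4 = 12P and P* = 352.7.
Substitute back: Q* = 2612.5 - 5(352.7) = 849.
After the shift, demand is Qd = 2567.5 - 5P.
The new intersection has 4187.4 = 12P, i.e. P = 348.95, Q = 822.75.
ΔP = 348.95 - 352.7 = -3.75.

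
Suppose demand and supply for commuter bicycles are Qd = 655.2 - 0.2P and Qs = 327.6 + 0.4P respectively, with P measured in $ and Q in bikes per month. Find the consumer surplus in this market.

The market clears where 655.2 - 0.2P = 327.6 + 0.4P. Rearranging, 0.6P = 327.6, hence P* = 546.
Plugging P* into demand: Q* = 655.2 - 0.2(546) = 546.
Demand choke price (Qd = 0): P = 655.2/0.2 = 3276. Consumer surplus = ½ × (3276 - 546) × 546 = 745290.

Consumer surplus = 745290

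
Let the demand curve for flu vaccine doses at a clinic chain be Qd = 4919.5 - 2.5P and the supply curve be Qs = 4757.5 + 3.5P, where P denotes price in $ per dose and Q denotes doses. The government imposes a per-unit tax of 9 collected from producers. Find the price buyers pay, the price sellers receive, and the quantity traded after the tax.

Producers keep P_s = P_b - 9 per unit, so supply in terms of the buyer price is Qs = 4726 + 3.5P_b.
Market clearing requires 4919.5 - 2.5P_b = 4726 + 3.5P_b; hence 193.5 = 6P_b and P_b = 32.25.
Then P_s = 32.25 - 9 = 23.25 and Q = 4919.5 - 2.5(32.25) = 4838.875.

P_b = 32.25, P_s = 23.25, Q = 4838.875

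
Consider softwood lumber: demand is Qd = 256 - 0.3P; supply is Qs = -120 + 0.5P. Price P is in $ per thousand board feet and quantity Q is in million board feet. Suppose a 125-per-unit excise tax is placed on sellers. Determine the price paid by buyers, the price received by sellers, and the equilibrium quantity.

Sellers keep P_s = P_b - 125 per unit, so supply in terms of the buyer price is Qs = -182.5 + 0.5P_b.
Set Qd = Qs: 256 - 0.3P_b = -182.5 + 0.5P_b, so 438.5 = 0.8P_b and P_b = 548.125.
So P_s = 423.125 and the quantity traded is Q = 256 - 0.3(548.125) = 91.5625.

P_b = 548.125, P_s = 423.125, Q = 91.5625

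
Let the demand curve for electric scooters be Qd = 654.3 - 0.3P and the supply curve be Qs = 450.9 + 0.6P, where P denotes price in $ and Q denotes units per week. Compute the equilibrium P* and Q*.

At equilibrium Qd = Qs, so 654.3 - 0.3P = 450.9 + 0.6P; collecting terms, 203.4 = 0.9P and P* = 226.
Plugging P* into demand: Q* = 654.3 - 0.3(226) = 586.5.

P* = 226, Q* = 586.5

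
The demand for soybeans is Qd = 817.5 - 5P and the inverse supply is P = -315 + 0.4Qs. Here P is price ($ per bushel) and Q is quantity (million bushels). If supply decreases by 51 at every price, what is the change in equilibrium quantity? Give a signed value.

ΔQ = -34

Inverting to quantity form: Qs = 787.5 + 2.5P.
Set Qd = Qs: 817.5 - 5P = 787.5 + 2.5P, so 30 = 7.5P and P* = 4.
Then Q* = 817.5 - 5(4) = 797.5.
After the shift, supply is Qs = 736.5 + 2.5P.
New equilibrium: 81 = 7.5P, so P = 10.8 and Q = 763.5.
ΔQ = 763.5 - 797.5 = -34.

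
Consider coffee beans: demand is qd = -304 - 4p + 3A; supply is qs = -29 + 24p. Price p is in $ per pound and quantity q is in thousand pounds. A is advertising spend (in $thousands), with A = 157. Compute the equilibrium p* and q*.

p* = 7, q* = 139

With A = 157, demand is qd = 167 - 4p.
The market clears where 167 - 4p = -29 + 24p. Rearranging, 28p = 196, hence p* = 7.
From the demand curve, q* = 167 - 4(7) = 139.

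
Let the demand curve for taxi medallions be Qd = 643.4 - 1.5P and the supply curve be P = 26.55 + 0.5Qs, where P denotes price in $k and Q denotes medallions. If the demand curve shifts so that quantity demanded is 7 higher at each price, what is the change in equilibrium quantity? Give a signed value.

ΔQ = 4

In direct form, Qs = -53.1 + 2P.
The market clears where 643.4 - 1.5P = -53.1 + 2P. Rearranging, 3.5P = 696.5, hence P* = 199.
Then Q* = 643.4 - 1.5(199) = 344.9.
After the shift, demand is Qd = 650.4 - 1.5P.
The new intersection has 703.5 = 3.5P, i.e. P = 201, Q = 348.9.
ΔQ = 348.9 - 344.9 = 4.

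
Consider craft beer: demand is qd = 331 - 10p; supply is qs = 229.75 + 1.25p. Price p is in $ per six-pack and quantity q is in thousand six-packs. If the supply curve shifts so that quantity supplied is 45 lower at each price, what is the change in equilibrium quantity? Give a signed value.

The market clears where 331 - 10p = 229.75 + 1.25p. Rearranging, 11.25p = 101.25, hence p* = 9.
Then q* = 331 - 10(9) = 241.
After the shift, supply is qs = 184.75 + 1.25p.
New equilibrium: 146.25 = 11.25p, so p = 13 and q = 201.
Δq = 201 - 241 = -40.

Δq = -40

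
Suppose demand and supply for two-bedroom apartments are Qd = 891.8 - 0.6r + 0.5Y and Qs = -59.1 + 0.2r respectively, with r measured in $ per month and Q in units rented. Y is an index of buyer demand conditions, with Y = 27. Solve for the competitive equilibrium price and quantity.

r* = 1205.5, Q* = 182

With Y = 27, demand is Qd = 905.3 - 0.6r.
Equating demand and supply, 905.3 - 0.6r = -59.1 + 0.2r gives 0.8r = 964.4, so r* = 1205.5.
From the demand curve, Q* = 905.3 - 0.6(1205.5) = 182.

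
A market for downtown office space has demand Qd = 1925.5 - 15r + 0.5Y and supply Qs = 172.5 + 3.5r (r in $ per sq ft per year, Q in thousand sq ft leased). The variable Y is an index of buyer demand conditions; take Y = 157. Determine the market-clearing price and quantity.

With Y = 157, demand is Qd = 2004 - 15r.
Equating demand and supply, 2004 - 15r = 172.5 + 3.5r gives 18.5r = 1831.5, so r* = 99.
From the demand curve, Q* = 2004 - 15(99) = 519.

r* = 99, Q* = 519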